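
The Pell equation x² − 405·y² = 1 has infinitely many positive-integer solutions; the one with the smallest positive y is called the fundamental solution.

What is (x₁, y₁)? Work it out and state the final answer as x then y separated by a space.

√405 → a₀=20, period (8,40); ℓ=2 even so k=1
k=0  a_k=20  p_k/q_k = 20/1
k=1  a_k=8  p_k/q_k = 161/8
→ (161, 8).  Check: 161²=25921, 405·8²=25920, difference 1.

161 8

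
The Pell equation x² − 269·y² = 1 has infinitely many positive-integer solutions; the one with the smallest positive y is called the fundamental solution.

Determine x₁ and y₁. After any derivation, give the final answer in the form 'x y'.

d=269: √d = [16; 2,2,32] (ℓ=3, odd), read p_5/q_5
k=0  a_k=16  p_k/q_k = 16/1
k=1  a_k=2  p_k/q_k = 33/2
k=2  a_k=2  p_k/q_k = 82/5
k=3  a_k=32  p_k/q_k = 2657/162
k=4  a_k=2  p_k/q_k = 5396/329
k=5  a_k=2  p_k/q_k = 13449/820
→ (13449, 820).  Check: 13449²=180875601, 269·820²=180875600, difference 1.

13449 820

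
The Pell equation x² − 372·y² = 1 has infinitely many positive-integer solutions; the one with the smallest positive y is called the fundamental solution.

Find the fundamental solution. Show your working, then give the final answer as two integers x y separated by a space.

12151 630

√372 → a₀=19, period (3,2,12,2,3,38); ℓ=6 even so k=5
a_0=19:  p_0=19·1+0=19,  q_0=19·0+1=1
…
a_2=2:  p_2=2·58+19=135,  q_2=2·3+1=7
a_3=12:  p_3=12·135+58=1678,  q_3=12·7+3=87
a_4=2:  p_4=2·1678+135=3491,  q_4=2·87+7=181
a_5=3:  p_5=3·3491+1678=12151,  q_5=3·181+87=630
fundamental: x₁=12151, y₁=630  (since 147646801 − 372·396900 = 1)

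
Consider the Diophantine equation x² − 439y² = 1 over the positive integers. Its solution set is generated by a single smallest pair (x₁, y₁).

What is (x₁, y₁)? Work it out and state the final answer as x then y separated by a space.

440 21

[20; 1,19,1,40] for √439; ℓ=4 ⇒ convergent index 3
step 0: (20, 1)  from 20·(1,0) + (0,1)
step 1: (21, 1)  from 1·(20,1) + (1,0)
step 2: (419, 20)  from 19·(21,1) + (20,1)
step 3: (440, 21)  from 1·(419,20) + (21,1)
fundamental: x₁=440, y₁=21  (since 193600 − 439·441 = 1)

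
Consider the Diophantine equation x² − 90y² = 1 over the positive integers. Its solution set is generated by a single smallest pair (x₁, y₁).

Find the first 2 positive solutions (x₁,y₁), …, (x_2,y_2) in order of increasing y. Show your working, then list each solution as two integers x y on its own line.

d=90: √d = [9; 2,18] (ℓ=2, even), read p_1/q_1
i=0: a=9 ⇒ p=9, q=1
i=1: a=2 ⇒ p=19, q=2
fundamental: x₁=19, y₁=2  (since 361 − 90·4 = 1)
(x_2, y_2) = (19·19 + 90·2·2, 19·2 + 2·19) = (721, 76)

19 2
721 76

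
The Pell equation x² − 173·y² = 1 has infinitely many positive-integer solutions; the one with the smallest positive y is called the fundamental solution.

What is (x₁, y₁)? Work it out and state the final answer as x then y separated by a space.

2499849 190060

d=173: √d = [13; 6,1,1,6,26] (ℓ=5, odd), read p_9/q_9
step 0: (13, 1)  from 13·(1,0) + (0,1)
…
step 8: (382343, 29069)  from 1·(205791,15646) + (176552,13423)
step 9: (2499849, 190060)  from 6·(382343,29069) + (205791,15646)
(x₁, y₁) = (2499849, 190060);  2499849² − 173·190060² = 1 ✓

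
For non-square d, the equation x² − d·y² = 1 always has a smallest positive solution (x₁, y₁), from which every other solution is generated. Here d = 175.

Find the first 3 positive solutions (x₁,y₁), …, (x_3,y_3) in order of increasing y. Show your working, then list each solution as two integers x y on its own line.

d=175: √d = [13; 4,2,1,2,4,26] (ℓ=6, even), read p_5/q_5
k=0  a_k=13  p_k/q_k = 13/1
k=1  a_k=4  p_k/q_k = 53/4
k=2  a_k=2  p_k/q_k = 119/9
…
k=4  a_k=2  p_k/q_k = 463/35
k=5  a_k=4  p_k/q_k = 2024/153
→ (2024, 153).  Check: 2024²=4096576, 175·153²=4096575, difference 1.
(x_2, y_2) = (2024·2024 + 175·153·153, 2024·153 + 153·2024) = (8193151, 619344)
(x_3, y_3) = (2024·8193151 + 175·153·619344, 2024·619344 + 153·8193151) = (33165873224, 2507104359)

2024 153
8193151 619344
33165873224 2507104359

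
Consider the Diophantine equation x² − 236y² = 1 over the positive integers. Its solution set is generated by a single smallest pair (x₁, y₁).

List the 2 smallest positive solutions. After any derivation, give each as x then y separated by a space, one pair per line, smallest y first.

561799 36570
631236232801 41089978860

d=236: √d = [15; 2,1,3,5,1,6,1,5,3,1,2,30] (ℓ=12, even), read p_11/q_11
i=0: a=15 ⇒ p=15, q=1
…
i=2: a=1 ⇒ p=46, q=3
i=3: a=3 ⇒ p=169, q=11
…
i=5: a=1 ⇒ p=1060, q=69
…
i=10: a=1 ⇒ p=203535, q=13249
i=11: a=2 ⇒ p=561799, q=36570
→ (561799, 36570).  Check: 561799²=315618116401, 236·36570²=315618116400, difference 1.
n=2: (561799,36570)∘(561799,36570) = (561799·561799+236·36570·36570, 561799·36570+36570·561799) = (631236232801,41089978860)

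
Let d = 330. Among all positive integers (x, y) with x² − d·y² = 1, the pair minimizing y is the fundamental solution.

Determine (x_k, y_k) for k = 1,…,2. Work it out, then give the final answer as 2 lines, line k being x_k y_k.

√330 = [18; 6,36, …], period ℓ=2 (even) → k=1
i=0: a=18 ⇒ p=18, q=1
i=1: a=6 ⇒ p=109, q=6
(x₁, y₁) = (109, 6);  109² − 330·6² = 1 ✓
n=2: (109,6)∘(109,6) = (109·109+330·6·6, 109·6+6·109) = (23761,1308)

109 6
23761 1308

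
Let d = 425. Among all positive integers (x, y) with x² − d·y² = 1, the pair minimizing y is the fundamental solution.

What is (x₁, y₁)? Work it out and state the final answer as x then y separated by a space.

143649 6968

√425 = [20; 1,1,1,1,1,1,40, …], period ℓ=7 (odd) → k=13
step 0: (20, 1)  from 20·(1,0) + (0,1)
step 1: (21, 1)  from 1·(20,1) + (1,0)
step 2: (41, 2)  from 1·(21,1) + (20,1)
…
step 4: (103, 5)  from 1·(62,3) + (41,2)
…
step 6: (268, 13)  from 1·(165,8) + (103,5)
step 7: (10885, 528)  from 40·(268,13) + (165,8)
…
step 10: (33191, 1610)  from 1·(22038,1069) + (11153,541)
step 11: (55229, 2679)  from 1·(33191,1610) + (22038,1069)
step 12: (88420, 4289)  from 1·(55229,2679) + (33191,1610)
step 13: (143649, 6968)  from 1·(88420,4289) + (55229,2679)
→ (143649, 6968).  Check: 143649²=20635035201, 425·6968²=20635035200, difference 1.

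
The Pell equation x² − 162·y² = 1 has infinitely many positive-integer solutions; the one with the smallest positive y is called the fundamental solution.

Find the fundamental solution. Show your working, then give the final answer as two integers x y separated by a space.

√162 = [12; 1,2,1,2,12,2,1,2,1,24, …], period ℓ=10 (even) → k=9
step 0: (12, 1)  from 12·(1,0) + (0,1)
step 1: (13, 1)  from 1·(12,1) + (1,0)
step 2: (38, 3)  from 2·(13,1) + (12,1)
step 3: (51, 4)  from 1·(38,3) + (13,1)
…
step 5: (1731, 136)  from 12·(140,11) + (51,4)
…
step 7: (5333, 419)  from 1·(3602,283) + (1731,136)
step 8: (14268, 1121)  from 2·(5333,419) + (3602,283)
step 9: (19601, 1540)  from 1·(14268,1121) + (5333,419)
(x₁, y₁) = (19601, 1540);  19601² − 162·1540² = 1 ✓

19601 1540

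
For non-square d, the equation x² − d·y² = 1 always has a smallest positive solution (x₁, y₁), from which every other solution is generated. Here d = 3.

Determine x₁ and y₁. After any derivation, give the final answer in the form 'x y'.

[1; 1,2] for √3; ℓ=2 ⇒ convergent index 1
k=0  a_k=1  p_k/q_k = 1/1
k=1  a_k=1  p_k/q_k = 2/1
fundamental: x₁=2, y₁=1  (since 4 − 3·1 = 1)

2 1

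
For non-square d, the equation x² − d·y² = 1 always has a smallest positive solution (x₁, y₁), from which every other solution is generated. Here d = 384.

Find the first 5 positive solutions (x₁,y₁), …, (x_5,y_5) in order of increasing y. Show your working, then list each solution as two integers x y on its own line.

[19; 1,1,2,9,2,1,1,38] for √384; ℓ=8 ⇒ convergent index 7
step 0: (19, 1)  from 19·(1,0) + (0,1)
step 1: (20, 1)  from 1·(19,1) + (1,0)
…
step 3: (98, 5)  from 2·(39,2) + (20,1)
…
step 5: (1940, 99)  from 2·(921,47) + (98,5)
step 6: (2861, 146)  from 1·(1940,99) + (921,47)
step 7: (4801, 245)  from 1·(2861,146) + (1940,99)
fundamental: x₁=4801, y₁=245  (since 23049601 − 384·60025 = 1)
(4801+245√384)^2 = 46099201 + 2352490√384
(4801+245√384)^3 = 442644523201 + 22588608735√384
(4801+245√384)^4 = 4250272665676801 + 216895818720980√384
(4801+245√384)^5 = 40811117693184120001 + 2082633628770241225√384

4801 245
46099201 2352490
442644523201 22588608735
4250272665676801 216895818720980
40811117693184120001 2082633628770241225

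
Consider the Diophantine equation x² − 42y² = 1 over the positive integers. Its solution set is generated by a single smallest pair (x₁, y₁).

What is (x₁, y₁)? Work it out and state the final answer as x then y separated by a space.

13 2

√42 → a₀=6, period (2,12); ℓ=2 even so k=1
k=0  a_k=6  p_k/q_k = 6/1
k=1  a_k=2  p_k/q_k = 13/2
fundamental: x₁=13, y₁=2  (since 169 − 42·4 = 1)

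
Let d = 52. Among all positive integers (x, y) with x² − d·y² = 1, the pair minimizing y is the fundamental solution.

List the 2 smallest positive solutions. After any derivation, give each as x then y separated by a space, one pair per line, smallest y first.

649 90
842401 116820

√52 → a₀=7, period (4,1,2,1,4,14); ℓ=6 even so k=5
a_0=7:  p_0=7·1+0=7,  q_0=7·0+1=1
…
a_4=1:  p_4=1·101+36=137,  q_4=1·14+5=19
a_5=4:  p_5=4·137+101=649,  q_5=4·19+14=90
fundamental: x₁=649, y₁=90  (since 421201 − 52·8100 = 1)
n=2: (649,90)∘(649,90) = (649·649+52·90·90, 649·90+90·649) = (842401,116820)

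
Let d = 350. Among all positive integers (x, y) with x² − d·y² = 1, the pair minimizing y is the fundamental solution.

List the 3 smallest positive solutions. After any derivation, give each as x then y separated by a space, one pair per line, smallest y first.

449 24
403201 21552
362074049 19353672

√350 = [18; 1,2,2,2,1,36, …], period ℓ=6 (even) → k=5
i=0: a=18 ⇒ p=18, q=1
i=1: a=1 ⇒ p=19, q=1
i=2: a=2 ⇒ p=56, q=3
i=3: a=2 ⇒ p=131, q=7
i=4: a=2 ⇒ p=318, q=17
i=5: a=1 ⇒ p=449, q=24
→ (449, 24).  Check: 449²=201601, 350·24²=201600, difference 1.
k=2:  x_2 = 449·449+350·24·24 = 403201,  y_2 = 449·24+24·449 = 21552
k=3:  x_3 = 449·403201+350·24·21552 = 362074049,  y_3 = 449·21552+24·403201 = 19353672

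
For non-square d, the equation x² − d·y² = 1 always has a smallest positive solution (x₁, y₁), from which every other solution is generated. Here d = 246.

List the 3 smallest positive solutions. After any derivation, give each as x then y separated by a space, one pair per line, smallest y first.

[15; 1,2,5,1,14,1,5,2,1,30] for √246; ℓ=10 ⇒ convergent index 9
step 0: (15, 1)  from 15·(1,0) + (0,1)
…
step 8: (60777, 3875)  from 2·(28028,1787) + (4721,301)
step 9: (88805, 5662)  from 1·(60777,3875) + (28028,1787)
fundamental: x₁=88805, y₁=5662  (since 7886328025 − 246·32058244 = 1)
(88805+5662√246)^2 = 15772656049 + 1005627820√246
(88805+5662√246)^3 = 2801381440774085 + 178609557104538√246

88805 5662
15772656049 1005627820
2801381440774085 178609557104538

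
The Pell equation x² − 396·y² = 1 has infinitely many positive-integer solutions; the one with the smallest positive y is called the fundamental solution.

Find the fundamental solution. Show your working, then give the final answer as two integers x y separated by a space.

√396 = [19; 1,8,1,38, …], period ℓ=4 (even) → k=3
step 0: (19, 1)  from 19·(1,0) + (0,1)
step 1: (20, 1)  from 1·(19,1) + (1,0)
step 2: (179, 9)  from 8·(20,1) + (19,1)
step 3: (199, 10)  from 1·(179,9) + (20,1)
→ (199, 10).  Check: 199²=39601, 396·10²=39600, difference 1.

199 10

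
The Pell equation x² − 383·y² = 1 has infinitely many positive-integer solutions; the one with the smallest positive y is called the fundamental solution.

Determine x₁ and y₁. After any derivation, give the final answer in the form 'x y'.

[19; 1,1,3,19,3,1,1,38] for √383; ℓ=8 ⇒ convergent index 7
step 0: (19, 1)  from 19·(1,0) + (0,1)
…
step 2: (39, 2)  from 1·(20,1) + (19,1)
…
step 4: (2642, 135)  from 19·(137,7) + (39,2)
…
step 6: (10705, 547)  from 1·(8063,412) + (2642,135)
step 7: (18768, 959)  from 1·(10705,547) + (8063,412)
→ (18768, 959).  Check: 18768²=352237824, 383·959²=352237823, difference 1.

18768 959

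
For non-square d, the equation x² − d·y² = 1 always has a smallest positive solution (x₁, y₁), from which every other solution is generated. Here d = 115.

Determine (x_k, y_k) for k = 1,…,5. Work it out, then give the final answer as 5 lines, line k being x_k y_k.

1126 105
2535751 236460
5710510126 532507815
12860066268001 1199207362920
28960863525028126 2700614448788025

[10; 1,2,1,1,1,1,1,2,1,20] for √115; ℓ=10 ⇒ convergent index 9
k=0  a_k=10  p_k/q_k = 10/1
…
k=2  a_k=2  p_k/q_k = 32/3
k=3  a_k=1  p_k/q_k = 43/4
k=4  a_k=1  p_k/q_k = 75/7
…
k=7  a_k=1  p_k/q_k = 311/29
k=8  a_k=2  p_k/q_k = 815/76
k=9  a_k=1  p_k/q_k = 1126/105
(x₁, y₁) = (1126, 105);  1126² − 115·105² = 1 ✓
(1126+105√115)^2 = 2535751 + 236460√115
(1126+105√115)^3 = 5710510126 + 532507815√115
(1126+105√115)^4 = 12860066268001 + 1199207362920√115
(1126+105√115)^5 = 28960863525028126 + 2700614448788025√115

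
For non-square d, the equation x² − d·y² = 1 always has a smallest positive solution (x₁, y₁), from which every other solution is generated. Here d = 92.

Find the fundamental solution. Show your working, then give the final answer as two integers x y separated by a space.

√92 → a₀=9, period (1,1,2,4,2,1,1,18); ℓ=8 even so k=7
i=0: a=9 ⇒ p=9, q=1
i=1: a=1 ⇒ p=10, q=1
i=2: a=1 ⇒ p=19, q=2
…
i=6: a=1 ⇒ p=681, q=71
i=7: a=1 ⇒ p=1151, q=120
fundamental: x₁=1151, y₁=120  (since 1324801 − 92·14400 = 1)

1151 120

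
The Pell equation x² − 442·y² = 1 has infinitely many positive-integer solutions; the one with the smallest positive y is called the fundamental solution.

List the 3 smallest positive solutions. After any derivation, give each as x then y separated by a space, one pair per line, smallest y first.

883 42
1559377 74172
2753858899 130987710

[21; 42] for √442; ℓ=1 ⇒ convergent index 1
k=0  a_k=21  p_k/q_k = 21/1
k=1  a_k=42  p_k/q_k = 883/42
(x₁, y₁) = (883, 42);  883² − 442·42² = 1 ✓
(883+42√442)^2 = 1559377 + 74172√442
(883+42√442)^3 = 2753858899 + 130987710√442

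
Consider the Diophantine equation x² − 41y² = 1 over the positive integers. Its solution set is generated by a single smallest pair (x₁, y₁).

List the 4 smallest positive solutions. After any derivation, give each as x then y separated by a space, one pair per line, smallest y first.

2049 320
8396801 1311360
34410088449 5373952960
141012534067201 22022457918720

√41 = [6; 2,2,12, …], period ℓ=3 (odd) → k=5
k=0  a_k=6  p_k/q_k = 6/1
…
k=2  a_k=2  p_k/q_k = 32/5
k=3  a_k=12  p_k/q_k = 397/62
k=4  a_k=2  p_k/q_k = 826/129
k=5  a_k=2  p_k/q_k = 2049/320
(x₁, y₁) = (2049, 320);  2049² − 41·320² = 1 ✓
(2049+320√41)^2 = 8396801 + 1311360√41
(2049+320√41)^3 = 34410088449 + 5373952960√41
(2049+320√41)^4 = 141012534067201 + 22022457918720√41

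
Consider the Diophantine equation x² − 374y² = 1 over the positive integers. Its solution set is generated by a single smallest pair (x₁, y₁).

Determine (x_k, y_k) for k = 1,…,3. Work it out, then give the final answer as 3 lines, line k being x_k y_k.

3365 174
22646449 1171020
152410598405 7880964426

d=374: √d = [19; 2,1,18,1,2,38] (ℓ=6, even), read p_5/q_5
step 0: (19, 1)  from 19·(1,0) + (0,1)
…
step 4: (1141, 59)  from 1·(1083,56) + (58,3)
step 5: (3365, 174)  from 2·(1141,59) + (1083,56)
→ (3365, 174).  Check: 3365²=11323225, 374·174²=11323224, difference 1.
(x_2, y_2) = (3365·3365 + 374·174·174, 3365·174 + 174·3365) = (22646449, 1171020)
(x_3, y_3) = (3365·22646449 + 374·174·1171020, 3365·1171020 + 174·22646449) = (152410598405, 7880964426)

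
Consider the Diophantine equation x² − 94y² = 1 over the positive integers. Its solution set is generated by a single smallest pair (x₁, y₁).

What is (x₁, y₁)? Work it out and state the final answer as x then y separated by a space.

2143295 221064

√94 = [9; 1,2,3,1,1,…,2,1,18, …], period ℓ=16 (even) → k=15
a_0=9:  p_0=9·1+0=9,  q_0=9·0+1=1
a_1=1:  p_1=1·9+1=10,  q_1=1·1+0=1
a_2=2:  p_2=2·10+9=29,  q_2=2·1+1=3
a_3=3:  p_3=3·29+10=97,  q_3=3·3+1=10
a_4=1:  p_4=1·97+29=126,  q_4=1·10+3=13
a_5=1:  p_5=1·126+97=223,  q_5=1·13+10=23
a_6=5:  p_6=5·223+126=1241,  q_6=5·23+13=128
a_7=1:  p_7=1·1241+223=1464,  q_7=1·128+23=151
…
a_11=1:  p_11=1·85038+14417=99455,  q_11=1·8771+1487=10258
…
a_13=3:  p_13=3·184493+99455=652934,  q_13=3·19029+10258=67345
a_14=2:  p_14=2·652934+184493=1490361,  q_14=2·67345+19029=153719
a_15=1:  p_15=1·1490361+652934=2143295,  q_15=1·153719+67345=221064
fundamental: x₁=2143295, y₁=221064  (since 4593713457025 − 94·48869292096 = 1)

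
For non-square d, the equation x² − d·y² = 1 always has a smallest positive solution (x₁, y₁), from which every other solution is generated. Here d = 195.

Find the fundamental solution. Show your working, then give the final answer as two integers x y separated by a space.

[13; 1,26] for √195; ℓ=2 ⇒ convergent index 1
k=0  a_k=13  p_k/q_k = 13/1
k=1  a_k=1  p_k/q_k = 14/1
(x₁, y₁) = (14, 1);  14² − 195·1² = 1 ✓

14 1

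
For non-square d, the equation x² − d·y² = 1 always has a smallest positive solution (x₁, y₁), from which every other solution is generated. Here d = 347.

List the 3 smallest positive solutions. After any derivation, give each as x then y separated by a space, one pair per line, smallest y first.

√347 → a₀=18, period (1,1,1,2,4,…,1,1,36); ℓ=14 even so k=13
a_0=18:  p_0=18·1+0=18,  q_0=18·0+1=1
…
a_3=1:  p_3=1·37+19=56,  q_3=1·2+1=3
a_4=2:  p_4=2·56+37=149,  q_4=2·3+2=8
…
a_6=1:  p_6=1·652+149=801,  q_6=1·35+8=43
a_7=17:  p_7=17·801+652=14269,  q_7=17·43+35=766
…
a_9=4:  p_9=4·15070+14269=74549,  q_9=4·809+766=4002
a_10=2:  p_10=2·74549+15070=164168,  q_10=2·4002+809=8813
a_11=1:  p_11=1·164168+74549=238717,  q_11=1·8813+4002=12815
a_12=1:  p_12=1·238717+164168=402885,  q_12=1·12815+8813=21628
a_13=1:  p_13=1·402885+238717=641602,  q_13=1·21628+12815=34443
fundamental: x₁=641602, y₁=34443  (since 411653126404 − 347·1186320249 = 1)
n=2: (641602,34443)∘(641602,34443) = (641602·641602+347·34443·34443, 641602·34443+34443·641602) = (823306252807,44197395372)
n=3: (823306252807,44197395372)∘(641602,34443) = (641602·823306252807+347·34443·44197395372, 641602·44197395372+34443·823306252807) = (1056469876826312026,56714274530897445)

641602 34443
823306252807 44197395372
1056469876826312026 56714274530897445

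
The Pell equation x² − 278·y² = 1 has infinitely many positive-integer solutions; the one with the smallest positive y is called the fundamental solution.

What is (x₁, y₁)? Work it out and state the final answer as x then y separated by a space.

√278 → a₀=16, period (1,2,16,2,1,32); ℓ=6 even so k=5
step 0: (16, 1)  from 16·(1,0) + (0,1)
step 1: (17, 1)  from 1·(16,1) + (1,0)
…
step 4: (1684, 101)  from 2·(817,49) + (50,3)
step 5: (2501, 150)  from 1·(1684,101) + (817,49)
(x₁, y₁) = (2501, 150);  2501² − 278·150² = 1 ✓

2501 150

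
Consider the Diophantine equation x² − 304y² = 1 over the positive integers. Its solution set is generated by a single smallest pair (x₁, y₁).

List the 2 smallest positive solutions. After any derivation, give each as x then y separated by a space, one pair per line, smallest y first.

57799 3315
6681448801 383207370

√304 → a₀=17, period (2,3,2,1,1,1,1,1,2,3,2,34); ℓ=12 even so k=11
k=0  a_k=17  p_k/q_k = 17/1
k=1  a_k=2  p_k/q_k = 35/2
k=2  a_k=3  p_k/q_k = 122/7
k=3  a_k=2  p_k/q_k = 279/16
k=4  a_k=1  p_k/q_k = 401/23
k=5  a_k=1  p_k/q_k = 680/39
k=6  a_k=1  p_k/q_k = 1081/62
k=7  a_k=1  p_k/q_k = 1761/101
k=8  a_k=1  p_k/q_k = 2842/163
…
k=10  a_k=3  p_k/q_k = 25177/1444
k=11  a_k=2  p_k/q_k = 57799/3315
(x₁, y₁) = (57799, 3315);  57799² − 304·3315² = 1 ✓
n=2: (57799,3315)∘(57799,3315) = (57799·57799+304·3315·3315, 57799·3315+3315·57799) = (6681448801,383207370)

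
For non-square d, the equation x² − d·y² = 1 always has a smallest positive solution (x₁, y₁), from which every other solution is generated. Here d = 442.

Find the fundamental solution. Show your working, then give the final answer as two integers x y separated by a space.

[21; 42] for √442; ℓ=1 ⇒ convergent index 1
step 0: (21, 1)  from 21·(1,0) + (0,1)
step 1: (883, 42)  from 42·(21,1) + (1,0)
fundamental: x₁=883, y₁=42  (since 779689 − 442·1764 = 1)

883 42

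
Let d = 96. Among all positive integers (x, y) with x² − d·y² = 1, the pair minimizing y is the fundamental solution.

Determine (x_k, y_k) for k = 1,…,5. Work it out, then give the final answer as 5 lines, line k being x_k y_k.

49 5
4801 490
470449 48015
46099201 4704980
4517251249 461040025

d=96: √d = [9; 1,3,1,18] (ℓ=4, even), read p_3/q_3
i=0: a=9 ⇒ p=9, q=1
i=1: a=1 ⇒ p=10, q=1
i=2: a=3 ⇒ p=39, q=4
i=3: a=1 ⇒ p=49, q=5
fundamental: x₁=49, y₁=5  (since 2401 − 96·25 = 1)
(49+5√96)^2 = 4801 + 490√96
(49+5√96)^3 = 470449 + 48015√96
(49+5√96)^4 = 46099201 + 4704980√96
(49+5√96)^5 = 4517251249 + 461040025√96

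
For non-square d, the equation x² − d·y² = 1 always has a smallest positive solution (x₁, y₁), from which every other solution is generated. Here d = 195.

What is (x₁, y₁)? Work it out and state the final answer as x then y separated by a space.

d=195: √d = [13; 1,26] (ℓ=2, even), read p_1/q_1
a_0=13:  p_0=13·1+0=13,  q_0=13·0+1=1
a_1=1:  p_1=1·13+1=14,  q_1=1·1+0=1
(x₁, y₁) = (14, 1);  14² − 195·1² = 1 ✓

14 1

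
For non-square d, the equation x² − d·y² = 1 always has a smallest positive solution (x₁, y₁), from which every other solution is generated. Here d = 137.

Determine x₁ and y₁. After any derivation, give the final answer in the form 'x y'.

√137 → a₀=11, period (1,2,2,1,1,2,2,1,22); ℓ=9 odd so k=17
k=0  a_k=11  p_k/q_k = 11/1
k=1  a_k=1  p_k/q_k = 12/1
…
k=3  a_k=2  p_k/q_k = 82/7
k=4  a_k=1  p_k/q_k = 117/10
k=5  a_k=1  p_k/q_k = 199/17
k=6  a_k=2  p_k/q_k = 515/44
k=7  a_k=2  p_k/q_k = 1229/105
k=8  a_k=1  p_k/q_k = 1744/149
k=9  a_k=22  p_k/q_k = 39597/3383
k=10  a_k=1  p_k/q_k = 41341/3532
k=11  a_k=2  p_k/q_k = 122279/10447
k=12  a_k=2  p_k/q_k = 285899/24426
k=13  a_k=1  p_k/q_k = 408178/34873
k=14  a_k=1  p_k/q_k = 694077/59299
k=15  a_k=2  p_k/q_k = 1796332/153471
k=16  a_k=2  p_k/q_k = 4286741/366241
k=17  a_k=1  p_k/q_k = 6083073/519712
(x₁, y₁) = (6083073, 519712);  6083073² − 137·519712² = 1 ✓

6083073 519712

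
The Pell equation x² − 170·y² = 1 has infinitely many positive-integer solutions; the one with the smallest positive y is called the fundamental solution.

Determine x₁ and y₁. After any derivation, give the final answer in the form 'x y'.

339 26

d=170: √d = [13; 26] (ℓ=1, odd), read p_1/q_1
k=0  a_k=13  p_k/q_k = 13/1
k=1  a_k=26  p_k/q_k = 339/26
(x₁, y₁) = (339, 26);  339² − 170·26² = 1 ✓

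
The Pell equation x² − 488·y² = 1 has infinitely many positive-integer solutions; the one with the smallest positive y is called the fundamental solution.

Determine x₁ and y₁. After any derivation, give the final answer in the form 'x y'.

243 11

√488 → a₀=22, period (11,44); ℓ=2 even so k=1
step 0: (22, 1)  from 22·(1,0) + (0,1)
step 1: (243, 11)  from 11·(22,1) + (1,0)
(x₁, y₁) = (243, 11);  243² − 488·11² = 1 ✓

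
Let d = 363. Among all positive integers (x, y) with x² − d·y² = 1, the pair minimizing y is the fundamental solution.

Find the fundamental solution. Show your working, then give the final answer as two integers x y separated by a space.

[19; 19,38] for √363; ℓ=2 ⇒ convergent index 1
k=0  a_k=19  p_k/q_k = 19/1
k=1  a_k=19  p_k/q_k = 362/19
(x₁, y₁) = (362, 19);  362² − 363·19² = 1 ✓

362 19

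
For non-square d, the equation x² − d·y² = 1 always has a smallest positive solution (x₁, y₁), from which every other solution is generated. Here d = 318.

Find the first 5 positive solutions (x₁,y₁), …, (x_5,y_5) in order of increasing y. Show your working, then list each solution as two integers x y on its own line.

107 6
22897 1284
4899851 274770
1048545217 58799496
224383776587 12582817374

[17; 1,4,1,34] for √318; ℓ=4 ⇒ convergent index 3
step 0: (17, 1)  from 17·(1,0) + (0,1)
step 1: (18, 1)  from 1·(17,1) + (1,0)
step 2: (89, 5)  from 4·(18,1) + (17,1)
step 3: (107, 6)  from 1·(89,5) + (18,1)
→ (107, 6).  Check: 107²=11449, 318·6²=11448, difference 1.
k=2:  x_2 = 107·107+318·6·6 = 22897,  y_2 = 107·6+6·107 = 1284
k=3:  x_3 = 107·22897+318·6·1284 = 4899851,  y_3 = 107·1284+6·22897 = 274770
k=4:  x_4 = 107·4899851+318·6·274770 = 1048545217,  y_4 = 107·274770+6·4899851 = 58799496
k=5:  x_5 = 107·1048545217+318·6·58799496 = 224383776587,  y_5 = 107·58799496+6·1048545217 = 12582817374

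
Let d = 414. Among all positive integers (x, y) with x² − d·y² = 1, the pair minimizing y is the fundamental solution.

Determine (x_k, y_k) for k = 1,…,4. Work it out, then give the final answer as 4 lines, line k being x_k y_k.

[20; 2,1,7,2,7,1,2,40] for √414; ℓ=8 ⇒ convergent index 7
a_0=20:  p_0=20·1+0=20,  q_0=20·0+1=1
…
a_6=1:  p_6=1·7447+997=8444,  q_6=1·366+49=415
a_7=2:  p_7=2·8444+7447=24335,  q_7=2·415+366=1196
(x₁, y₁) = (24335, 1196);  24335² − 414·1196² = 1 ✓
(x_2, y_2) = (24335·24335 + 414·1196·1196, 24335·1196 + 1196·24335) = (1184384449, 58209320)
(x_3, y_3) = (24335·1184384449 + 414·1196·58209320, 24335·58209320 + 1196·1184384449) = (57643991108495, 2833047603204)
(x_4, y_4) = (24335·57643991108495 + 414·1196·2833047603204, 24335·2833047603204 + 1196·57643991108495) = (2805533046066067201, 137884426789729360)

24335 1196
1184384449 58209320
57643991108495 2833047603204
2805533046066067201 137884426789729360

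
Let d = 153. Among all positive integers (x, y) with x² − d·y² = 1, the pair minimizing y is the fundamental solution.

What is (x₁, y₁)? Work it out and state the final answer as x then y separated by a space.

2177 176

d=153: √d = [12; 2,1,2,2,2,1,2,24] (ℓ=8, even), read p_7/q_7
step 0: (12, 1)  from 12·(1,0) + (0,1)
step 1: (25, 2)  from 2·(12,1) + (1,0)
step 2: (37, 3)  from 1·(25,2) + (12,1)
…
step 4: (235, 19)  from 2·(99,8) + (37,3)
step 5: (569, 46)  from 2·(235,19) + (99,8)
step 6: (804, 65)  from 1·(569,46) + (235,19)
step 7: (2177, 176)  from 2·(804,65) + (569,46)
(x₁, y₁) = (2177, 176);  2177² − 153·176² = 1 ✓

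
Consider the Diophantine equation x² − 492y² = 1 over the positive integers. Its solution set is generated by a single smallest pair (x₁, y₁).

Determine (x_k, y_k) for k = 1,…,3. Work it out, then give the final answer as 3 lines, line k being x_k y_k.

29767 1342
1772148577 79894628
105503093353351 4756446782010

√492 = [22; 5,1,1,10,1,1,5,44, …], period ℓ=8 (even) → k=7
a_0=22:  p_0=22·1+0=22,  q_0=22·0+1=1
a_1=5:  p_1=5·22+1=111,  q_1=5·1+0=5
…
a_4=10:  p_4=10·244+133=2573,  q_4=10·11+6=116
…
a_6=1:  p_6=1·2817+2573=5390,  q_6=1·127+116=243
a_7=5:  p_7=5·5390+2817=29767,  q_7=5·243+127=1342
(x₁, y₁) = (29767, 1342);  29767² − 492·1342² = 1 ✓
(29767+1342√492)^2 = 1772148577 + 79894628√492
(29767+1342√492)^3 = 105503093353351 + 4756446782010√492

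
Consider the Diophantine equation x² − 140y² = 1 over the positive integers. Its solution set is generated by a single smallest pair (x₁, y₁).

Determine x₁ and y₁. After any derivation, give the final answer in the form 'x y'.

71 6

√140 = [11; 1,4,1,22, …], period ℓ=4 (even) → k=3
i=0: a=11 ⇒ p=11, q=1
i=1: a=1 ⇒ p=12, q=1
i=2: a=4 ⇒ p=59, q=5
i=3: a=1 ⇒ p=71, q=6
(x₁, y₁) = (71, 6);  71² − 140·6² = 1 ✓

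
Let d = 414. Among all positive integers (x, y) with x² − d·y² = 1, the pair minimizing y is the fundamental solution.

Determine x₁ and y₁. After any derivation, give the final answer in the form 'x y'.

24335 1196

[20; 2,1,7,2,7,1,2,40] for √414; ℓ=8 ⇒ convergent index 7
a_0=20:  p_0=20·1+0=20,  q_0=20·0+1=1
a_1=2:  p_1=2·20+1=41,  q_1=2·1+0=2
…
a_3=7:  p_3=7·61+41=468,  q_3=7·3+2=23
a_4=2:  p_4=2·468+61=997,  q_4=2·23+3=49
a_5=7:  p_5=7·997+468=7447,  q_5=7·49+23=366
a_6=1:  p_6=1·7447+997=8444,  q_6=1·366+49=415
a_7=2:  p_7=2·8444+7447=24335,  q_7=2·415+366=1196
→ (24335, 1196).  Check: 24335²=592192225, 414·1196²=592192224, difference 1.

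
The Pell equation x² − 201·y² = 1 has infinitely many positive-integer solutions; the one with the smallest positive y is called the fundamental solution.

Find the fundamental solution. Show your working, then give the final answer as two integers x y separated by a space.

515095 36332

[14; 5,1,1,1,2,…,1,5,28] for √201; ℓ=14 ⇒ convergent index 13
i=0: a=14 ⇒ p=14, q=1
…
i=2: a=1 ⇒ p=85, q=6
i=3: a=1 ⇒ p=156, q=11
…
i=6: a=1 ⇒ p=879, q=62
i=7: a=8 ⇒ p=7670, q=541
i=8: a=1 ⇒ p=8549, q=603
…
i=10: a=1 ⇒ p=33317, q=2350
…
i=12: a=1 ⇒ p=91402, q=6447
i=13: a=5 ⇒ p=515095, q=36332
(x₁, y₁) = (515095, 36332);  515095² − 201·36332² = 1 ✓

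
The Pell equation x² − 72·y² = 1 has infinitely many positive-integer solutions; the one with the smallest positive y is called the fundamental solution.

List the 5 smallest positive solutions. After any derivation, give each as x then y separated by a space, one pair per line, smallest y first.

17 2
577 68
19601 2310
665857 78472
22619537 2665738

√72 = [8; 2,16, …], period ℓ=2 (even) → k=1
i=0: a=8 ⇒ p=8, q=1
i=1: a=2 ⇒ p=17, q=2
(x₁, y₁) = (17, 2);  17² − 72·2² = 1 ✓
k=2:  x_2 = 17·17+72·2·2 = 577,  y_2 = 17·2+2·17 = 68
k=3:  x_3 = 17·577+72·2·68 = 19601,  y_3 = 17·68+2·577 = 2310
k=4:  x_4 = 17·19601+72·2·2310 = 665857,  y_4 = 17·2310+2·19601 = 78472
k=5:  x_5 = 17·665857+72·2·78472 = 22619537,  y_5 = 17·78472+2·665857 = 2665738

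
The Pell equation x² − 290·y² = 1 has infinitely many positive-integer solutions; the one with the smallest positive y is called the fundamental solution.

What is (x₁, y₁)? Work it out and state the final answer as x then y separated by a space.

579 34

√290 = [17; 34, …], period ℓ=1 (odd) → k=1
step 0: (17, 1)  from 17·(1,0) + (0,1)
step 1: (579, 34)  from 34·(17,1) + (1,0)
fundamental: x₁=579, y₁=34  (since 335241 − 290·1156 = 1)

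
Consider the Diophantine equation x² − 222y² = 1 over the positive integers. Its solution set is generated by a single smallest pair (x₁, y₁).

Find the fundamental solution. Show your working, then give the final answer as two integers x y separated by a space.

149 10

[14; 1,8,1,28] for √222; ℓ=4 ⇒ convergent index 3
a_0=14:  p_0=14·1+0=14,  q_0=14·0+1=1
a_1=1:  p_1=1·14+1=15,  q_1=1·1+0=1
a_2=8:  p_2=8·15+14=134,  q_2=8·1+1=9
a_3=1:  p_3=1·134+15=149,  q_3=1·9+1=10
(x₁, y₁) = (149, 10);  149² − 222·10² = 1 ✓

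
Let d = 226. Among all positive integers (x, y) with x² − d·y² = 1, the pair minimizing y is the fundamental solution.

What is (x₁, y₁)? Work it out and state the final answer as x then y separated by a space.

451 30

[15; 30] for √226; ℓ=1 ⇒ convergent index 1
step 0: (15, 1)  from 15·(1,0) + (0,1)
step 1: (451, 30)  from 30·(15,1) + (1,0)
→ (451, 30).  Check: 451²=203401, 226·30²=203400, difference 1.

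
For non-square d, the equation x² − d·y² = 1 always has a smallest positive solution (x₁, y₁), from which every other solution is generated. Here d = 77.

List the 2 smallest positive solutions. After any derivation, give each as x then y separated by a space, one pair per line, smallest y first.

351 40
246401 28080

[8; 1,3,2,3,1,16] for √77; ℓ=6 ⇒ convergent index 5
k=0  a_k=8  p_k/q_k = 8/1
k=1  a_k=1  p_k/q_k = 9/1
…
k=3  a_k=2  p_k/q_k = 79/9
k=4  a_k=3  p_k/q_k = 272/31
k=5  a_k=1  p_k/q_k = 351/40
→ (351, 40).  Check: 351²=123201, 77·40²=123200, difference 1.
n=2: (351,40)∘(351,40) = (351·351+77·40·40, 351·40+40·351) = (246401,28080)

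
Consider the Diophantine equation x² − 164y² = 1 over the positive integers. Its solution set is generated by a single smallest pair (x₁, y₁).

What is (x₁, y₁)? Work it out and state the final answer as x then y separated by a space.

2049 160

√164 → a₀=12, period (1,4,6,4,1,24); ℓ=6 even so k=5
a_0=12:  p_0=12·1+0=12,  q_0=12·0+1=1
…
a_2=4:  p_2=4·13+12=64,  q_2=4·1+1=5
a_3=6:  p_3=6·64+13=397,  q_3=6·5+1=31
a_4=4:  p_4=4·397+64=1652,  q_4=4·31+5=129
a_5=1:  p_5=1·1652+397=2049,  q_5=1·129+31=160
→ (2049, 160).  Check: 2049²=4198401, 164·160²=4198400, difference 1.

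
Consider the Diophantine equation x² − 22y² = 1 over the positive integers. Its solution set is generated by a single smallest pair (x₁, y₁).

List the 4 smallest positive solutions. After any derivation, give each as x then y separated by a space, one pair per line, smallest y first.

197 42
77617 16548
30580901 6519870
12048797377 2568812232

d=22: √d = [4; 1,2,4,2,1,8] (ℓ=6, even), read p_5/q_5
k=0  a_k=4  p_k/q_k = 4/1
k=1  a_k=1  p_k/q_k = 5/1
k=2  a_k=2  p_k/q_k = 14/3
…
k=4  a_k=2  p_k/q_k = 136/29
k=5  a_k=1  p_k/q_k = 197/42
fundamental: x₁=197, y₁=42  (since 38809 − 22·1764 = 1)
(197+42√22)^2 = 77617 + 16548√22
(197+42√22)^3 = 30580901 + 6519870√22
(197+42√22)^4 = 12048797377 + 2568812232√22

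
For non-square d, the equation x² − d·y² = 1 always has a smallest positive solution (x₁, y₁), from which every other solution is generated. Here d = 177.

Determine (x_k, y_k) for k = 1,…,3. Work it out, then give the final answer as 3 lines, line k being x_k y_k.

62423 4692
7793261857 585777432
972957569736599 73131969270780

d=177: √d = [13; 3,3,2,8,2,3,3,26] (ℓ=8, even), read p_7/q_7
a_0=13:  p_0=13·1+0=13,  q_0=13·0+1=1
…
a_2=3:  p_2=3·40+13=133,  q_2=3·3+1=10
…
a_4=8:  p_4=8·306+133=2581,  q_4=8·23+10=194
…
a_6=3:  p_6=3·5468+2581=18985,  q_6=3·411+194=1427
a_7=3:  p_7=3·18985+5468=62423,  q_7=3·1427+411=4692
→ (62423, 4692).  Check: 62423²=3896630929, 177·4692²=3896630928, difference 1.
n=2: (62423,4692)∘(62423,4692) = (62423·62423+177·4692·4692, 62423·4692+4692·62423) = (7793261857,585777432)
n=3: (7793261857,585777432)∘(62423,4692) = (62423·7793261857+177·4692·585777432, 62423·585777432+4692·7793261857) = (972957569736599,73131969270780)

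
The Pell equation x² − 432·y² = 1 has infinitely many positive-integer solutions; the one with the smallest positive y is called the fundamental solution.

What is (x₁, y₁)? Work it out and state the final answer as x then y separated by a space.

1351 65

[20; 1,3,1,1,1,3,1,40] for √432; ℓ=8 ⇒ convergent index 7
step 0: (20, 1)  from 20·(1,0) + (0,1)
…
step 3: (104, 5)  from 1·(83,4) + (21,1)
step 4: (187, 9)  from 1·(104,5) + (83,4)
…
step 6: (1060, 51)  from 3·(291,14) + (187,9)
step 7: (1351, 65)  from 1·(1060,51) + (291,14)
(x₁, y₁) = (1351, 65);  1351² − 432·65² = 1 ✓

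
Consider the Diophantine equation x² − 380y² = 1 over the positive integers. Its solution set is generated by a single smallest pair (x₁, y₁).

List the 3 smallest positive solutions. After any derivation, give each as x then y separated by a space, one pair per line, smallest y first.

[19; 2,38] for √380; ℓ=2 ⇒ convergent index 1
i=0: a=19 ⇒ p=19, q=1
i=1: a=2 ⇒ p=39, q=2
(x₁, y₁) = (39, 2);  39² − 380·2² = 1 ✓
(x_2, y_2) = (39·39 + 380·2·2, 39·2 + 2·39) = (3041, 156)
(x_3, y_3) = (39·3041 + 380·2·156, 39·156 + 2·3041) = (237159, 12166)

39 2
3041 156
237159 12166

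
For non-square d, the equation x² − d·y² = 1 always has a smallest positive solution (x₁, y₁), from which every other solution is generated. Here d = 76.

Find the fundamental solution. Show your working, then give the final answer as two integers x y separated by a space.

d=76: √d = [8; 1,2,1,1,5,4,5,1,1,2,1,16] (ℓ=12, even), read p_11/q_11
i=0: a=8 ⇒ p=8, q=1
…
i=2: a=2 ⇒ p=26, q=3
…
i=4: a=1 ⇒ p=61, q=7
i=5: a=5 ⇒ p=340, q=39
…
i=7: a=5 ⇒ p=7445, q=854
i=8: a=1 ⇒ p=8866, q=1017
i=9: a=1 ⇒ p=16311, q=1871
i=10: a=2 ⇒ p=41488, q=4759
i=11: a=1 ⇒ p=57799, q=6630
(x₁, y₁) = (57799, 6630);  57799² − 76·6630² = 1 ✓

57799 6630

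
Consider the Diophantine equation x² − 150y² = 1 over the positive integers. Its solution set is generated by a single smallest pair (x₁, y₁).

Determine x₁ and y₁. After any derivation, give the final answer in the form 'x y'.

[12; 4,24] for √150; ℓ=2 ⇒ convergent index 1
a_0=12:  p_0=12·1+0=12,  q_0=12·0+1=1
a_1=4:  p_1=4·12+1=49,  q_1=4·1+0=4
fundamental: x₁=49, y₁=4  (since 2401 − 150·16 = 1)

49 4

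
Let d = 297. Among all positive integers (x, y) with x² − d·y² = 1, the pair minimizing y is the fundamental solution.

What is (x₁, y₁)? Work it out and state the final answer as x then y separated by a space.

d=297: √d = [17; 4,3,1,1,2,1,1,3,4,34] (ℓ=10, even), read p_9/q_9
i=0: a=17 ⇒ p=17, q=1
i=1: a=4 ⇒ p=69, q=4
i=2: a=3 ⇒ p=224, q=13
i=3: a=1 ⇒ p=293, q=17
…
i=7: a=1 ⇒ p=3171, q=184
i=8: a=3 ⇒ p=11357, q=659
i=9: a=4 ⇒ p=48599, q=2820
fundamental: x₁=48599, y₁=2820  (since 2361862801 − 297·7952400 = 1)

48599 2820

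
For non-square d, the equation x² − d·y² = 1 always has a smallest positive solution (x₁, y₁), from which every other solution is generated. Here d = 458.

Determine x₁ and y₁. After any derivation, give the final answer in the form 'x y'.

22899 1070

d=458: √d = [21; 2,2,42] (ℓ=3, odd), read p_5/q_5
k=0  a_k=21  p_k/q_k = 21/1
…
k=2  a_k=2  p_k/q_k = 107/5
…
k=4  a_k=2  p_k/q_k = 9181/429
k=5  a_k=2  p_k/q_k = 22899/1070
→ (22899, 1070).  Check: 22899²=524364201, 458·1070²=524364200, difference 1.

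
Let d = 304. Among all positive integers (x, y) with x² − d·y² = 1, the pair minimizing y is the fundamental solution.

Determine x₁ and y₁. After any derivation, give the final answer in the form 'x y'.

57799 3315

√304 → a₀=17, period (2,3,2,1,1,1,1,1,2,3,2,34); ℓ=12 even so k=11
k=0  a_k=17  p_k/q_k = 17/1
…
k=2  a_k=3  p_k/q_k = 122/7
k=3  a_k=2  p_k/q_k = 279/16
…
k=8  a_k=1  p_k/q_k = 2842/163
…
k=10  a_k=3  p_k/q_k = 25177/1444
k=11  a_k=2  p_k/q_k = 57799/3315
→ (57799, 3315).  Check: 57799²=3340724401, 304·3315²=3340724400, difference 1.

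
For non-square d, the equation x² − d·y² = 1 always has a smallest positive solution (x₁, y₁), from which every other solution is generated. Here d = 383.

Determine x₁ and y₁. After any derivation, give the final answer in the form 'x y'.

18768 959

√383 → a₀=19, period (1,1,3,19,3,1,1,38); ℓ=8 even so k=7
a_0=19:  p_0=19·1+0=19,  q_0=19·0+1=1
a_1=1:  p_1=1·19+1=20,  q_1=1·1+0=1
a_2=1:  p_2=1·20+19=39,  q_2=1·1+1=2
a_3=3:  p_3=3·39+20=137,  q_3=3·2+1=7
…
a_5=3:  p_5=3·2642+137=8063,  q_5=3·135+7=412
a_6=1:  p_6=1·8063+2642=10705,  q_6=1·412+135=547
a_7=1:  p_7=1·10705+8063=18768,  q_7=1·547+412=959
(x₁, y₁) = (18768, 959);  18768² − 383·959² = 1 ✓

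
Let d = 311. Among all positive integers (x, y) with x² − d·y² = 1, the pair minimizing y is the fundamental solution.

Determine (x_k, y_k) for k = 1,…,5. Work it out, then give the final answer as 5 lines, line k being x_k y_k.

16883880 957397
570130807708799 32329152120720
19252040283316857636360 1091683049815963029803
650098275797375082487964044801 36863691222253451430108430560
21952362553539551163393489436611779400 1244804277907160115380508441163715797

√311 = [17; 1,1,1,2,1,…,1,1,34, …], period ℓ=16 (even) → k=15
k=0  a_k=17  p_k/q_k = 17/1
k=1  a_k=1  p_k/q_k = 18/1
…
k=3  a_k=1  p_k/q_k = 53/3
…
k=5  a_k=1  p_k/q_k = 194/11
k=6  a_k=6  p_k/q_k = 1305/74
…
k=9  a_k=3  p_k/q_k = 217583/12338
k=10  a_k=6  p_k/q_k = 1376656/78063
…
k=14  a_k=1  p_k/q_k = 10724507/608131
k=15  a_k=1  p_k/q_k = 16883880/957397
(x₁, y₁) = (16883880, 957397);  16883880² − 311·957397² = 1 ✓
(16883880+957397√311)^2 = 570130807708799 + 32329152120720√311
(16883880+957397√311)^3 = 19252040283316857636360 + 1091683049815963029803√311
(16883880+957397√311)^4 = 650098275797375082487964044801 + 36863691222253451430108430560√311
(16883880+957397√311)^5 = 21952362553539551163393489436611779400 + 1244804277907160115380508441163715797√311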